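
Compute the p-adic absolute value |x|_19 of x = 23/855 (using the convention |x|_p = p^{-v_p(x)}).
|23/855|_19 = 19

Step 1 — compute v_19(x) by factoring powers of 19 out of the numerator and denominator: v_19(23/855) = -1. Step 2 — apply |x|_p = p^{-v_p(x)} = 19^{1} = 19.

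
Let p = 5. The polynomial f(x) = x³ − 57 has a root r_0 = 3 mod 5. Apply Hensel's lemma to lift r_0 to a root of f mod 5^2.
r_1 = 18 (mod 25)

Hensel: r_{i+1} = r_i − f(r_i)/f′(r_i) mod 5^{i+2}, where f′(x) = 3x². Iterate:
  r_0 = 3 (mod 5)
  r_1 = 18 (mod 25)
Final: r = 18 with f(r) ≡ 0 mod 5^2.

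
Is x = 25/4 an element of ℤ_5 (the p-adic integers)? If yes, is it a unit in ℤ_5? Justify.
x ∈ ℤ_5 but not a unit; v_5(x) = 2 > 0

ℤ_5 = {x ∈ ℚ_5 : v_5(x) ≥ 0} and ℤ_5^× = {x ∈ ℤ_5 : v_5(x) = 0}. Here v_5(25/4) = v_5(num) − v_5(den) = 2; compare against these criteria.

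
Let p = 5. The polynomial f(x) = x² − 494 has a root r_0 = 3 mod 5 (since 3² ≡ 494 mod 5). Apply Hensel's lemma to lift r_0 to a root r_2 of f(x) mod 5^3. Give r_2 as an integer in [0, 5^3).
r_2 = 88 (mod 125)

Hensel's recurrence: r_{i+1} = r_i − f(r_i)·(f′(r_i))^{-1} mod 5^{i+2}, with f′(x) = 2x. Iterate:
  r_0 = 3 (mod 5)
  r_1 = 13 (mod 25)
  r_2 = 88 (mod 125)
Final: r_2 = 88, and one checks f(r_2) ≡ 0 mod 5^3.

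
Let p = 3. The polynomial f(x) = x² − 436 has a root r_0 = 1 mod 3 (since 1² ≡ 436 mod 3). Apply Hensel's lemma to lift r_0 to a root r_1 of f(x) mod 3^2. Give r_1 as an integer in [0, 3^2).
r_1 = 7 (mod 9)

Hensel's recurrence: r_{i+1} = r_i − f(r_i)·(f′(r_i))^{-1} mod 3^{i+2}, with f′(x) = 2x. Iterate:
  r_0 = 1 (mod 3)
  r_1 = 7 (mod 9)
Final: r_1 = 7, and one checks f(r_1) ≡ 0 mod 3^2.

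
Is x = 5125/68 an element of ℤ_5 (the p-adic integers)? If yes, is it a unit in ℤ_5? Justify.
x ∈ ℤ_5 but not a unit; v_5(x) = 3 > 0

ℤ_5 = {x ∈ ℚ_5 : v_5(x) ≥ 0} and ℤ_5^× = {x ∈ ℤ_5 : v_5(x) = 0}. Here v_5(5125/68) = v_5(num) − v_5(den) = 3; compare against these criteria.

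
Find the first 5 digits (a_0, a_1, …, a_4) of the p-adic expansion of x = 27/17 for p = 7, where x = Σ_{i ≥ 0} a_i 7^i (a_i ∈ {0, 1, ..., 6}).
(a_0, …, a_4) = (2, 2, 3, 2, 5)

v_7(27/17) = 0 (numerator and denominator both coprime to 7), so x ∈ ℤ_7^×. Compute digits iteratively via a_i = x_i mod 7, x_{i+1} = (x_i − a_i)/7, with x_0 = x:
  x_0 = 27/17;  a_0 = 2;  x_1 = (x_0 − 2)/7 = -1/17
  x_1 = -1/17;  a_1 = 2;  x_2 = (x_1 − 2)/7 = -5/17
  x_2 = -5/17;  a_2 = 3;  x_3 = (x_2 − 3)/7 = -8/17
  x_3 = -8/17;  a_3 = 2;  x_4 = (x_3 − 2)/7 = -6/17
  x_4 = -6/17;  a_4 = 5;  x_5 = (x_4 − 5)/7 = -13/17
Digits: (2, 2, 3, 2, 5).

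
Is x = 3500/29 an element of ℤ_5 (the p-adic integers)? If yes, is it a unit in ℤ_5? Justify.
x ∈ ℤ_5 but not a unit; v_5(x) = 3 > 0

ℤ_5 = {x ∈ ℚ_5 : v_5(x) ≥ 0} and ℤ_5^× = {x ∈ ℤ_5 : v_5(x) = 0}. Here v_5(3500/29) = v_5(num) − v_5(den) = 3; compare against these criteria.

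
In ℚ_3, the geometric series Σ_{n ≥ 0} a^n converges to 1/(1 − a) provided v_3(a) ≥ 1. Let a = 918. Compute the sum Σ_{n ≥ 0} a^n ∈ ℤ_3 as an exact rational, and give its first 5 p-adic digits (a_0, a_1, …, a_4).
Σ a^n = 1/(1 − a) = -1/917;  first 5 digits = (1, 0, 0, 1, 2)

v_3(a) = 3 ≥ 1, so the series converges in ℤ_3 to 1/(1 − a) = 1/(1 − 918) = -1/917. Expand this rational in ℤ_3: compute digits iteratively via d_i = x_i mod 3, x_{i+1} = (x_i − d_i)/3. The first 5 digits are (1, 0, 0, 1, 2).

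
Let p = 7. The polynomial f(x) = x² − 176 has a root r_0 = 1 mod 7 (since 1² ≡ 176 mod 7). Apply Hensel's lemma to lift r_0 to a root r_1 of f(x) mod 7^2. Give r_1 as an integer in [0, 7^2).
r_1 = 15 (mod 49)

Hensel's recurrence: r_{i+1} = r_i − f(r_i)·(f′(r_i))^{-1} mod 7^{i+2}, with f′(x) = 2x. Iterate:
  r_0 = 1 (mod 7)
  r_1 = 15 (mod 49)
Final: r_1 = 15, and one checks f(r_1) ≡ 0 mod 7^2.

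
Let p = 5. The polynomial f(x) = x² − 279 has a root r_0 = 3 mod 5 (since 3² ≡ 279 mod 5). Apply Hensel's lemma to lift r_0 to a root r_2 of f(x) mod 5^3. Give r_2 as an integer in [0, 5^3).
r_2 = 23 (mod 125)

Hensel's recurrence: r_{i+1} = r_i − f(r_i)·(f′(r_i))^{-1} mod 5^{i+2}, with f′(x) = 2x. Iterate:
  r_0 = 3 (mod 5)
  r_1 = 23 (mod 25)
  r_2 = 23 (mod 125)
Final: r_2 = 23, and one checks f(r_2) ≡ 0 mod 5^3.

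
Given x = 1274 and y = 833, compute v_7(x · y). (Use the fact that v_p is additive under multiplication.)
v_7(1061242) = 4

v_p(x) = 2 (factor: 1274 = 7^2 · 26); v_p(y) = 2 (factor: 833 = 7^2 · 17). Additivity: v_p(xy) = v_p(x) + v_p(y) = 2 + 2 = 4. (Direct check: xy = 1061242 = 7^4 · (442).)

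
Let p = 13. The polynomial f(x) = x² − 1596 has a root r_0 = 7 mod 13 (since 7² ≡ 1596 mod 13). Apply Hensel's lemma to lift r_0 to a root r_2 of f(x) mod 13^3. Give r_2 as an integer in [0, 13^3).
r_2 = 540 (mod 2197)

Hensel's recurrence: r_{i+1} = r_i − f(r_i)·(f′(r_i))^{-1} mod 13^{i+2}, with f′(x) = 2x. Iterate:
  r_0 = 7 (mod 13)
  r_1 = 33 (mod 169)
  r_2 = 540 (mod 2197)
Final: r_2 = 540, and one checks f(r_2) ≡ 0 mod 13^3.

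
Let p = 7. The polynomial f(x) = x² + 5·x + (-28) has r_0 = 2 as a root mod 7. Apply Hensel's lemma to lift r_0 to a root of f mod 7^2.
r_1 = 9 (mod 49)

Hensel: r_{i+1} = r_i − f(r_i)·(f′(r_i))^{-1} mod 7^{i+2}, f′(x) = 2x + 5. Iterate:
  r_0 = 2 (mod 7)
  r_1 = 9 (mod 49)
Final: r = 9 satisfies f(r) ≡ 0 mod 7^2.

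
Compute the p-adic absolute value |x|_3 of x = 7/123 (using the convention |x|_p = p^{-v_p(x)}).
|7/123|_3 = 3

Step 1 — compute v_3(x) by factoring powers of 3 out of the numerator and denominator: v_3(7/123) = -1. Step 2 — apply |x|_p = p^{-v_p(x)} = 3^{1} = 3.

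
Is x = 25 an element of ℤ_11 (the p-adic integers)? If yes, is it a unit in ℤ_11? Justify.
x ∈ ℤ_11^× (unit); v_11(x) = 0

ℤ_11 = {x ∈ ℚ_11 : v_11(x) ≥ 0} and ℤ_11^× = {x ∈ ℤ_11 : v_11(x) = 0}. Here v_11(25) = v_11(num) − v_11(den) = 0; compare against these criteria.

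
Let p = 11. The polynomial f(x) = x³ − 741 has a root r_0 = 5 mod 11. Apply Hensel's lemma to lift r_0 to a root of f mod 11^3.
r_2 = 544 (mod 1331)

Hensel: r_{i+1} = r_i − f(r_i)/f′(r_i) mod 11^{i+2}, where f′(x) = 3x². Iterate:
  r_0 = 5 (mod 11)
  r_1 = 60 (mod 121)
  r_2 = 544 (mod 1331)
Final: r = 544 with f(r) ≡ 0 mod 11^3.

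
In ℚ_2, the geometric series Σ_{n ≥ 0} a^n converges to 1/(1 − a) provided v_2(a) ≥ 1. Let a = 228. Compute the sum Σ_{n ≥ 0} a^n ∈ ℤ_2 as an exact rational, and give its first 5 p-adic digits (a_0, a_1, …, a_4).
Σ a^n = 1/(1 − a) = -1/227;  first 5 digits = (1, 0, 1, 0, 1)

v_2(a) = 2 ≥ 1, so the series converges in ℤ_2 to 1/(1 − a) = 1/(1 − 228) = -1/227. Expand this rational in ℤ_2: compute digits iteratively via d_i = x_i mod 2, x_{i+1} = (x_i − d_i)/2. The first 5 digits are (1, 0, 1, 0, 1).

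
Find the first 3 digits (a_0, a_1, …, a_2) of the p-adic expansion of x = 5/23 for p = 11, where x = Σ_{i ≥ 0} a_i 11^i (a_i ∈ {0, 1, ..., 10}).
(a_0, …, a_2) = (5, 1, 8)

v_11(5/23) = 0 (numerator and denominator both coprime to 11), so x ∈ ℤ_11^×. Compute digits iteratively via a_i = x_i mod 11, x_{i+1} = (x_i − a_i)/11, with x_0 = x:
  x_0 = 5/23;  a_0 = 5;  x_1 = (x_0 − 5)/11 = -10/23
  x_1 = -10/23;  a_1 = 1;  x_2 = (x_1 − 1)/11 = -3/23
  x_2 = -3/23;  a_2 = 8;  x_3 = (x_2 − 8)/11 = -17/23
Digits: (5, 1, 8).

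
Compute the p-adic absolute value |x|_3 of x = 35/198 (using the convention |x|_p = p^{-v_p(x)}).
|35/198|_3 = 9

Step 1 — compute v_3(x) by factoring powers of 3 out of the numerator and denominator: v_3(35/198) = -2. Step 2 — apply |x|_p = p^{-v_p(x)} = 3^{2} = 9.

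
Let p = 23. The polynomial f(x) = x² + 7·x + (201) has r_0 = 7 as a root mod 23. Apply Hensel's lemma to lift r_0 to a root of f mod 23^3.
r_2 = 11530 (mod 12167)

Hensel: r_{i+1} = r_i − f(r_i)·(f′(r_i))^{-1} mod 23^{i+2}, f′(x) = 2x + 7. Iterate:
  r_0 = 7 (mod 23)
  r_1 = 421 (mod 529)
  r_2 = 11530 (mod 12167)
Final: r = 11530 satisfies f(r) ≡ 0 mod 23^3.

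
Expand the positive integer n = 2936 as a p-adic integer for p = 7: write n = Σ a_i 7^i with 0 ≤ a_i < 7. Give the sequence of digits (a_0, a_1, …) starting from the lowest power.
(a_0, a_1, …) = (3, 6, 3, 1, 1)

Repeated division by 7 gives the digits low-to-high: 2936 = 3 + 6·7^1 + 3·7^2 + 1·7^3 + 1·7^4. Digit sequence: (3, 6, 3, 1, 1).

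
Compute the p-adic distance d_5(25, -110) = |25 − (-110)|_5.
d_5(25, -110) = 1/5

Step 1 — x − y = 25 − (-110) = 135. Step 2 — v_5(135) = 1 (factor: 135 = (5^1 · 27); the sign does not affect v_p). Step 3 — |x − y|_5 = 5^{-1} = 1/5.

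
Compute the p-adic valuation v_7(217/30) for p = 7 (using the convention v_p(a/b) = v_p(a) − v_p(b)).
v_7(217/30) = 1

Factor powers of 7 from the numerator and denominator of the reduced fraction: 217 = 7^1 · 31 and 30 = 7^0 · 30. Apply v_p(a/b) = v_p(a) − v_p(b): v_7(217/30) = 1 − 0 = 1.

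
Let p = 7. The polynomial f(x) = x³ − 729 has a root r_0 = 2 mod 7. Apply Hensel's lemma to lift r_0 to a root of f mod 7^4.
r_3 = 9 (mod 2401)

Hensel: r_{i+1} = r_i − f(r_i)/f′(r_i) mod 7^{i+2}, where f′(x) = 3x². Iterate:
  r_0 = 2 (mod 7)
  r_1 = 9 (mod 49)
  r_2 = 9 (mod 343)
  r_3 = 9 (mod 2401)
Final: r = 9 with f(r) ≡ 0 mod 7^4.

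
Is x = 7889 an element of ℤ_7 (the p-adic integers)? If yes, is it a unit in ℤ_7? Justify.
x ∈ ℤ_7 but not a unit; v_7(x) = 3 > 0

ℤ_7 = {x ∈ ℚ_7 : v_7(x) ≥ 0} and ℤ_7^× = {x ∈ ℤ_7 : v_7(x) = 0}. Here v_7(7889) = v_7(num) − v_7(den) = 3; compare against these criteria.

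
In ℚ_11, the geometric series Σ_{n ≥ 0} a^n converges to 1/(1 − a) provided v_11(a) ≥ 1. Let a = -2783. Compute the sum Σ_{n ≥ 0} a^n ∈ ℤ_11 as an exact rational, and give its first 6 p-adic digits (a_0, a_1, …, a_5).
Σ a^n = 1/(1 − a) = 1/2784;  first 6 digits = (1, 0, 10, 8, 0, 4)

v_11(a) = 2 ≥ 1, so the series converges in ℤ_11 to 1/(1 − a) = 1/(1 − (-2783)) = 1/2784. Expand this rational in ℤ_11: compute digits iteratively via d_i = x_i mod 11, x_{i+1} = (x_i − d_i)/11. The first 6 digits are (1, 0, 10, 8, 0, 4).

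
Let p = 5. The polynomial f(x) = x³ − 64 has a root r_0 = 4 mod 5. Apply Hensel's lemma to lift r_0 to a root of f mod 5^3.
r_2 = 4 (mod 125)

Hensel: r_{i+1} = r_i − f(r_i)/f′(r_i) mod 5^{i+2}, where f′(x) = 3x². Iterate:
  r_0 = 4 (mod 5)
  r_1 = 4 (mod 25)
  r_2 = 4 (mod 125)
Final: r = 4 with f(r) ≡ 0 mod 5^3.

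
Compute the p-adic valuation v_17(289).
v_17(289) = 2

v_17(n) is the largest exponent k such that 17^k divides n. Factor out: 289 = 17^2 · 1. (Sign doesn't affect v_p.) So v_17(289) = 2.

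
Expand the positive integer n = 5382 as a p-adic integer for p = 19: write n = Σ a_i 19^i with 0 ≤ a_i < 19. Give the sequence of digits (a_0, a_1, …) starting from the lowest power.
(a_0, a_1, …) = (5, 17, 14)

Repeated division by 19 gives the digits low-to-high: 5382 = 5 + 17·19^1 + 14·19^2. Digit sequence: (5, 17, 14).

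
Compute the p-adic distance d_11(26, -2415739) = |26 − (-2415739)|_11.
d_11(26, -2415739) = 1/161051

Step 1 — x − y = 26 − (-2415739) = 2415765. Step 2 — v_11(2415765) = 5 (factor: 2415765 = (11^5 · 15); the sign does not affect v_p). Step 3 — |x − y|_11 = 11^{-5} = 1/161051.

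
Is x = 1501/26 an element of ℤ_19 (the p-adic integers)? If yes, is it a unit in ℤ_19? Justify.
x ∈ ℤ_19 but not a unit; v_19(x) = 1 > 0

ℤ_19 = {x ∈ ℚ_19 : v_19(x) ≥ 0} and ℤ_19^× = {x ∈ ℤ_19 : v_19(x) = 0}. Here v_19(1501/26) = v_19(num) − v_19(den) = 1; compare against these criteria.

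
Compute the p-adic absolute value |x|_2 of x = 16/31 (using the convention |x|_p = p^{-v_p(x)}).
|16/31|_2 = 1/16

Step 1 — compute v_2(x) by factoring powers of 2 out of the numerator and denominator: v_2(16/31) = 4. Step 2 — apply |x|_p = p^{-v_p(x)} = 2^{-4} = 1/16.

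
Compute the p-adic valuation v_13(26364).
v_13(26364) = 3

v_13(n) is the largest exponent k such that 13^k divides n. Factor out: 26364 = 13^3 · 12. (Sign doesn't affect v_p.) So v_13(26364) = 3.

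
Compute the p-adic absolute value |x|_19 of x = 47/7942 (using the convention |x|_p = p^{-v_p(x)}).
|47/7942|_19 = 361

Step 1 — compute v_19(x) by factoring powers of 19 out of the numerator and denominator: v_19(47/7942) = -2. Step 2 — apply |x|_p = p^{-v_p(x)} = 19^{2} = 361.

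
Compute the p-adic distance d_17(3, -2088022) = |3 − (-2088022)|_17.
d_17(3, -2088022) = 1/83521

Step 1 — x − y = 3 − (-2088022) = 2088025. Step 2 — v_17(2088025) = 4 (factor: 2088025 = (17^4 · 25); the sign does not affect v_p). Step 3 — |x − y|_17 = 17^{-4} = 1/83521.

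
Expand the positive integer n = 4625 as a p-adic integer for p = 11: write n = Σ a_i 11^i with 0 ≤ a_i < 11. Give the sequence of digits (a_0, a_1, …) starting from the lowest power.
(a_0, a_1, …) = (5, 2, 5, 3)

Repeated division by 11 gives the digits low-to-high: 4625 = 5 + 2·11^1 + 5·11^2 + 3·11^3. Digit sequence: (5, 2, 5, 3).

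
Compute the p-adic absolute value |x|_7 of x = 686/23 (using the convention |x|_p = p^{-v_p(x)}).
|686/23|_7 = 1/343

Step 1 — compute v_7(x) by factoring powers of 7 out of the numerator and denominator: v_7(686/23) = 3. Step 2 — apply |x|_p = p^{-v_p(x)} = 7^{-3} = 1/343.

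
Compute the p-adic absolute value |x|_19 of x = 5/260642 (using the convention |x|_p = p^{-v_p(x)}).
|5/260642|_19 = 130321

Step 1 — compute v_19(x) by factoring powers of 19 out of the numerator and denominator: v_19(5/260642) = -4. Step 2 — apply |x|_p = p^{-v_p(x)} = 19^{4} = 130321.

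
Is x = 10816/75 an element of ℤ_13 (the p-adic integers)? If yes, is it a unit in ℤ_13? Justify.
x ∈ ℤ_13 but not a unit; v_13(x) = 2 > 0

ℤ_13 = {x ∈ ℚ_13 : v_13(x) ≥ 0} and ℤ_13^× = {x ∈ ℤ_13 : v_13(x) = 0}. Here v_13(10816/75) = v_13(num) − v_13(den) = 2; compare against these criteria.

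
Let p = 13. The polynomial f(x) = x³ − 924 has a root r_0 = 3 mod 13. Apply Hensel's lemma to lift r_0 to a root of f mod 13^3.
r_2 = 1576 (mod 2197)

Hensel: r_{i+1} = r_i − f(r_i)/f′(r_i) mod 13^{i+2}, where f′(x) = 3x². Iterate:
  r_0 = 3 (mod 13)
  r_1 = 55 (mod 169)
  r_2 = 1576 (mod 2197)
Final: r = 1576 with f(r) ≡ 0 mod 13^3.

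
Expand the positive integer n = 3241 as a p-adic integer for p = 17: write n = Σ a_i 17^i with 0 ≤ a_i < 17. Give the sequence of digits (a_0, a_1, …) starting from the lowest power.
(a_0, a_1, …) = (11, 3, 11)

Repeated division by 17 gives the digits low-to-high: 3241 = 11 + 3·17^1 + 11·17^2. Digit sequence: (11, 3, 11).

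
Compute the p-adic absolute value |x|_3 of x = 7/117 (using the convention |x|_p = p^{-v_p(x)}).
|7/117|_3 = 9

Step 1 — compute v_3(x) by factoring powers of 3 out of the numerator and denominator: v_3(7/117) = -2. Step 2 — apply |x|_p = p^{-v_p(x)} = 3^{2} = 9.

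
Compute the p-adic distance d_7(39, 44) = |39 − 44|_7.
d_7(39, 44) = 1

Step 1 — x − y = 39 − 44 = -5. Step 2 — v_7(-5) = 0 (factor: -5 = −(7^0 · 5); the sign does not affect v_p). Step 3 — |x − y|_7 = 7^{0} = 1.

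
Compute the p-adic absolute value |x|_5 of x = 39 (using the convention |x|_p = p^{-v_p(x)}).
|39|_5 = 1

Step 1 — compute v_5(x) by factoring powers of 5 out of the numerator and denominator: v_5(39) = 0. Step 2 — apply |x|_p = p^{-v_p(x)} = 5^{0} = 1.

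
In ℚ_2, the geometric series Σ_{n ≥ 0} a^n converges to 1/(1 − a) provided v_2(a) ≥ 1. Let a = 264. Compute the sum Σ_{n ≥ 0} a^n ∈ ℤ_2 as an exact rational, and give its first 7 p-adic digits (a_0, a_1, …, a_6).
Σ a^n = 1/(1 − a) = -1/263;  first 7 digits = (1, 0, 0, 1, 0, 0, 1)

v_2(a) = 3 ≥ 1, so the series converges in ℤ_2 to 1/(1 − a) = 1/(1 − 264) = -1/263. Expand this rational in ℤ_2: compute digits iteratively via d_i = x_i mod 2, x_{i+1} = (x_i − d_i)/2. The first 7 digits are (1, 0, 0, 1, 0, 0, 1).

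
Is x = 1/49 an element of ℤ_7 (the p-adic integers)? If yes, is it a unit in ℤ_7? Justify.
x ∉ ℤ_7 (v_7(x) = -2 < 0)

ℤ_7 = {x ∈ ℚ_7 : v_7(x) ≥ 0} and ℤ_7^× = {x ∈ ℤ_7 : v_7(x) = 0}. Here v_7(1/49) = v_7(num) − v_7(den) = -2; compare against these criteria.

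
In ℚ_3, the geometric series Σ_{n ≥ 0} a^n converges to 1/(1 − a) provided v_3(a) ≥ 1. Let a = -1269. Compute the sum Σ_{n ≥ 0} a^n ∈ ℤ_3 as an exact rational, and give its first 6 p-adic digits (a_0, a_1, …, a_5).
Σ a^n = 1/(1 − a) = 1/1270;  first 6 digits = (1, 0, 0, 1, 2, 0)

v_3(a) = 3 ≥ 1, so the series converges in ℤ_3 to 1/(1 − a) = 1/(1 − (-1269)) = 1/1270. Expand this rational in ℤ_3: compute digits iteratively via d_i = x_i mod 3, x_{i+1} = (x_i − d_i)/3. The first 6 digits are (1, 0, 0, 1, 2, 0).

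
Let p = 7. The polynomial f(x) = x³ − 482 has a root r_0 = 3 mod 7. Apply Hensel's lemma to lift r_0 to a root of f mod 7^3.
r_2 = 234 (mod 343)

Hensel: r_{i+1} = r_i − f(r_i)/f′(r_i) mod 7^{i+2}, where f′(x) = 3x². Iterate:
  r_0 = 3 (mod 7)
  r_1 = 38 (mod 49)
  r_2 = 234 (mod 343)
Final: r = 234 with f(r) ≡ 0 mod 7^3.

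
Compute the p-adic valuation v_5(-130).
v_5(-130) = 1

v_5(n) is the largest exponent k such that 5^k divides n. Factor out: -130 = -5^1 · 26. (Sign doesn't affect v_p.) So v_5(-130) = 1.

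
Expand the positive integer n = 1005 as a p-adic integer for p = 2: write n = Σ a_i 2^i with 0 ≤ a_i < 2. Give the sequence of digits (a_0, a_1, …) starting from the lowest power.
(a_0, a_1, …) = (1, 0, 1, 1, 0, 1, 1, 1, 1, 1)

Repeated division by 2 gives the digits low-to-high: 1005 = 1 + 1·2^2 + 1·2^3 + 1·2^5 + 1·2^6 + 1·2^7 + 1·2^8 + 1·2^9. Digit sequence: (1, 0, 1, 1, 0, 1, 1, 1, 1, 1).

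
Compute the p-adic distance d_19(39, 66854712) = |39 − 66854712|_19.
d_19(39, 66854712) = 1/2476099

Step 1 — x − y = 39 − 66854712 = -66854673. Step 2 — v_19(-66854673) = 5 (factor: -66854673 = −(19^5 · 27); the sign does not affect v_p). Step 3 — |x − y|_19 = 19^{-5} = 1/2476099.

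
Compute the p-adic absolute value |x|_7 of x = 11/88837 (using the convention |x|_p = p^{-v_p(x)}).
|11/88837|_7 = 2401

Step 1 — compute v_7(x) by factoring powers of 7 out of the numerator and denominator: v_7(11/88837) = -4. Step 2 — apply |x|_p = p^{-v_p(x)} = 7^{4} = 2401.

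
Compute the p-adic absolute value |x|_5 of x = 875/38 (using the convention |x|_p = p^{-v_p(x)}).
|875/38|_5 = 1/125

Step 1 — compute v_5(x) by factoring powers of 5 out of the numerator and denominator: v_5(875/38) = 3. Step 2 — apply |x|_p = p^{-v_p(x)} = 5^{-3} = 1/125.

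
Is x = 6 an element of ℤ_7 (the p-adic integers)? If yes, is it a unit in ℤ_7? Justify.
x ∈ ℤ_7^× (unit); v_7(x) = 0

ℤ_7 = {x ∈ ℚ_7 : v_7(x) ≥ 0} and ℤ_7^× = {x ∈ ℤ_7 : v_7(x) = 0}. Here v_7(6) = v_7(num) − v_7(den) = 0; compare against these criteria.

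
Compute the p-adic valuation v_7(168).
v_7(168) = 1

v_7(n) is the largest exponent k such that 7^k divides n. Factor out: 168 = 7^1 · 24. (Sign doesn't affect v_p.) So v_7(168) = 1.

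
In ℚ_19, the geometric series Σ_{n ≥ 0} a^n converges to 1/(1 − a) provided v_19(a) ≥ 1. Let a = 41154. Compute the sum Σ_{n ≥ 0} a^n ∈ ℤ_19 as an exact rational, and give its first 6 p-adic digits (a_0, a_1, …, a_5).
Σ a^n = 1/(1 − a) = -1/41153;  first 6 digits = (1, 0, 0, 6, 0, 0)

v_19(a) = 3 ≥ 1, so the series converges in ℤ_19 to 1/(1 − a) = 1/(1 − 41154) = -1/41153. Expand this rational in ℤ_19: compute digits iteratively via d_i = x_i mod 19, x_{i+1} = (x_i − d_i)/19. The first 6 digits are (1, 0, 0, 6, 0, 0).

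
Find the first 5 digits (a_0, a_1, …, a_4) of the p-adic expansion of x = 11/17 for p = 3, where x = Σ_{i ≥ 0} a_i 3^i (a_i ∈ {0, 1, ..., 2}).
(a_0, …, a_4) = (1, 2, 0, 1, 1)

v_3(11/17) = 0 (numerator and denominator both coprime to 3), so x ∈ ℤ_3^×. Compute digits iteratively via a_i = x_i mod 3, x_{i+1} = (x_i − a_i)/3, with x_0 = x:
  x_0 = 11/17;  a_0 = 1;  x_1 = (x_0 − 1)/3 = -2/17
  x_1 = -2/17;  a_1 = 2;  x_2 = (x_1 − 2)/3 = -12/17
  x_2 = -12/17;  a_2 = 0;  x_3 = (x_2 − 0)/3 = -4/17
  x_3 = -4/17;  a_3 = 1;  x_4 = (x_3 − 1)/3 = -7/17
  x_4 = -7/17;  a_4 = 1;  x_5 = (x_4 − 1)/3 = -8/17
Digits: (1, 2, 0, 1, 1).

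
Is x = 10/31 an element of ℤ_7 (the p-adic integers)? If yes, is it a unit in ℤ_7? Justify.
x ∈ ℤ_7^× (unit); v_7(x) = 0

ℤ_7 = {x ∈ ℚ_7 : v_7(x) ≥ 0} and ℤ_7^× = {x ∈ ℤ_7 : v_7(x) = 0}. Here v_7(10/31) = v_7(num) − v_7(den) = 0; compare against these criteria.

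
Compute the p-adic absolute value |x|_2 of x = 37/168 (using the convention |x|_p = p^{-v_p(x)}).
|37/168|_2 = 8

Step 1 — compute v_2(x) by factoring powers of 2 out of the numerator and denominator: v_2(37/168) = -3. Step 2 — apply |x|_p = p^{-v_p(x)} = 2^{3} = 8.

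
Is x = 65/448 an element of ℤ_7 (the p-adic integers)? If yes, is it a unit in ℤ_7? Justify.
x ∉ ℤ_7 (v_7(x) = -1 < 0)

ℤ_7 = {x ∈ ℚ_7 : v_7(x) ≥ 0} and ℤ_7^× = {x ∈ ℤ_7 : v_7(x) = 0}. Here v_7(65/448) = v_7(num) − v_7(den) = -1; compare against these criteria.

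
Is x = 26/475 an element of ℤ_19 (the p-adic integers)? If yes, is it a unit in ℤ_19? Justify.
x ∉ ℤ_19 (v_19(x) = -1 < 0)

ℤ_19 = {x ∈ ℚ_19 : v_19(x) ≥ 0} and ℤ_19^× = {x ∈ ℤ_19 : v_19(x) = 0}. Here v_19(26/475) = v_19(num) − v_19(den) = -1; compare against these criteria.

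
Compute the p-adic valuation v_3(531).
v_3(531) = 2

v_3(n) is the largest exponent k such that 3^k divides n. Factor out: 531 = 3^2 · 59. (Sign doesn't affect v_p.) So v_3(531) = 2.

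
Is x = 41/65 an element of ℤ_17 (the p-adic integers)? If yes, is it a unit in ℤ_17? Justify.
x ∈ ℤ_17^× (unit); v_17(x) = 0

ℤ_17 = {x ∈ ℚ_17 : v_17(x) ≥ 0} and ℤ_17^× = {x ∈ ℤ_17 : v_17(x) = 0}. Here v_17(41/65) = v_17(num) − v_17(den) = 0; compare against these criteria.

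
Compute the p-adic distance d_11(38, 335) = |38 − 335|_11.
d_11(38, 335) = 1/11

Step 1 — x − y = 38 − 335 = -297. Step 2 — v_11(-297) = 1 (factor: -297 = −(11^1 · 27); the sign does not affect v_p). Step 3 — |x − y|_11 = 11^{-1} = 1/11.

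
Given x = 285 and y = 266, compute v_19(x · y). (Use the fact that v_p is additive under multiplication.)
v_19(75810) = 2

v_p(x) = 1 (factor: 285 = 19^1 · 15); v_p(y) = 1 (factor: 266 = 19^1 · 14). Additivity: v_p(xy) = v_p(x) + v_p(y) = 1 + 1 = 2. (Direct check: xy = 75810 = 19^2 · (210).)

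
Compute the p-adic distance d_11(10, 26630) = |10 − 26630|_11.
d_11(10, 26630) = 1/1331

Step 1 — x − y = 10 − 26630 = -26620. Step 2 — v_11(-26620) = 3 (factor: -26620 = −(11^3 · 20); the sign does not affect v_p). Step 3 — |x − y|_11 = 11^{-3} = 1/1331.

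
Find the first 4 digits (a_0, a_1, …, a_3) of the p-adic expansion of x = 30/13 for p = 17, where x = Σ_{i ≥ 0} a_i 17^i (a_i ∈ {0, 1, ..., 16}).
(a_0, …, a_3) = (1, 4, 5, 1)

v_17(30/13) = 0 (numerator and denominator both coprime to 17), so x ∈ ℤ_17^×. Compute digits iteratively via a_i = x_i mod 17, x_{i+1} = (x_i − a_i)/17, with x_0 = x:
  x_0 = 30/13;  a_0 = 1;  x_1 = (x_0 − 1)/17 = 1/13
  x_1 = 1/13;  a_1 = 4;  x_2 = (x_1 − 4)/17 = -3/13
  x_2 = -3/13;  a_2 = 5;  x_3 = (x_2 − 5)/17 = -4/13
  x_3 = -4/13;  a_3 = 1;  x_4 = (x_3 − 1)/17 = -1/13
Digits: (1, 4, 5, 1).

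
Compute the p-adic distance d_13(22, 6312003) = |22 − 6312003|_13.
d_13(22, 6312003) = 1/371293

Step 1 — x − y = 22 − 6312003 = -6311981. Step 2 — v_13(-6311981) = 5 (factor: -6311981 = −(13^5 · 17); the sign does not affect v_p). Step 3 — |x − y|_13 = 13^{-5} = 1/371293.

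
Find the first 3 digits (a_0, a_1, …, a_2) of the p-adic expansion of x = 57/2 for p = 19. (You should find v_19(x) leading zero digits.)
(a_0, …, a_2) = (0, 11, 9)

v_19(57/2) = 1, so a_0 = ... = a_0 = 0. Factor out: x = 19^1 · u with u = 3/2 a unit in ℤ_19. Expand u iteratively via a_{v+i} = u_i mod 19, u_{i+1} = (u_i − a_{v+i})/19:
  u_0 = 3/2;  a_1 = 11;  u_1 = (u_0 − 11)/19 = -1/2
  u_1 = -1/2;  a_2 = 9;  u_2 = (u_1 − 9)/19 = -1/2
Digits: (0, 11, 9).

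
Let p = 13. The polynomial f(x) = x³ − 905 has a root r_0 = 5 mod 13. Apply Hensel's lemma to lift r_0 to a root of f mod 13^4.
r_3 = 23405 (mod 28561)

Hensel: r_{i+1} = r_i − f(r_i)/f′(r_i) mod 13^{i+2}, where f′(x) = 3x². Iterate:
  r_0 = 5 (mod 13)
  r_1 = 83 (mod 169)
  r_2 = 1435 (mod 2197)
  r_3 = 23405 (mod 28561)
Final: r = 23405 with f(r) ≡ 0 mod 13^4.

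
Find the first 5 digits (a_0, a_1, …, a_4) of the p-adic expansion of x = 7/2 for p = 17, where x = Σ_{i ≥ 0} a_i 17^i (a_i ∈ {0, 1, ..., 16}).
(a_0, …, a_4) = (12, 8, 8, 8, 8)

v_17(7/2) = 0 (numerator and denominator both coprime to 17), so x ∈ ℤ_17^×. Compute digits iteratively via a_i = x_i mod 17, x_{i+1} = (x_i − a_i)/17, with x_0 = x:
  x_0 = 7/2;  a_0 = 12;  x_1 = (x_0 − 12)/17 = -1/2
  x_1 = -1/2;  a_1 = 8;  x_2 = (x_1 − 8)/17 = -1/2
  x_2 = -1/2;  a_2 = 8;  x_3 = (x_2 − 8)/17 = -1/2
  x_3 = -1/2;  a_3 = 8;  x_4 = (x_3 − 8)/17 = -1/2
  x_4 = -1/2;  a_4 = 8;  x_5 = (x_4 − 8)/17 = -1/2
Digits: (12, 8, 8, 8, 8).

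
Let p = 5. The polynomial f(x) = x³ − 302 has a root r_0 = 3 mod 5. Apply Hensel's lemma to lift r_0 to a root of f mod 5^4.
r_3 = 453 (mod 625)

Hensel: r_{i+1} = r_i − f(r_i)/f′(r_i) mod 5^{i+2}, where f′(x) = 3x². Iterate:
  r_0 = 3 (mod 5)
  r_1 = 3 (mod 25)
  r_2 = 78 (mod 125)
  r_3 = 453 (mod 625)
Final: r = 453 with f(r) ≡ 0 mod 5^4.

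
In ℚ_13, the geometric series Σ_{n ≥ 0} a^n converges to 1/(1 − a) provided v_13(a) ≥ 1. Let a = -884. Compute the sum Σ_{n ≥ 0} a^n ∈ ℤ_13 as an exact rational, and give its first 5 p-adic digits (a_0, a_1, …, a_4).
Σ a^n = 1/(1 − a) = 1/885;  first 5 digits = (1, 10, 3, 3, 10)

v_13(a) = 1 ≥ 1, so the series converges in ℤ_13 to 1/(1 − a) = 1/(1 − (-884)) = 1/885. Expand this rational in ℤ_13: compute digits iteratively via d_i = x_i mod 13, x_{i+1} = (x_i − d_i)/13. The first 5 digits are (1, 10, 3, 3, 10).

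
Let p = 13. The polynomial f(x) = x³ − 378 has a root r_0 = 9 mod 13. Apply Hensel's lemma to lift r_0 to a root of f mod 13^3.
r_2 = 815 (mod 2197)

Hensel: r_{i+1} = r_i − f(r_i)/f′(r_i) mod 13^{i+2}, where f′(x) = 3x². Iterate:
  r_0 = 9 (mod 13)
  r_1 = 139 (mod 169)
  r_2 = 815 (mod 2197)
Final: r = 815 with f(r) ≡ 0 mod 13^3.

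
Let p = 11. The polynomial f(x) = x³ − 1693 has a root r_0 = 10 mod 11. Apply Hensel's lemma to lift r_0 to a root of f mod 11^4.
r_3 = 5444 (mod 14641)

Hensel: r_{i+1} = r_i − f(r_i)/f′(r_i) mod 11^{i+2}, where f′(x) = 3x². Iterate:
  r_0 = 10 (mod 11)
  r_1 = 120 (mod 121)
  r_2 = 120 (mod 1331)
  r_3 = 5444 (mod 14641)
Final: r = 5444 with f(r) ≡ 0 mod 11^4.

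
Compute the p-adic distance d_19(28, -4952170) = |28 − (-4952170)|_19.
d_19(28, -4952170) = 1/2476099

Step 1 — x − y = 28 − (-4952170) = 4952198. Step 2 — v_19(4952198) = 5 (factor: 4952198 = (19^5 · 2); the sign does not affect v_p). Step 3 — |x − y|_19 = 19^{-5} = 1/2476099.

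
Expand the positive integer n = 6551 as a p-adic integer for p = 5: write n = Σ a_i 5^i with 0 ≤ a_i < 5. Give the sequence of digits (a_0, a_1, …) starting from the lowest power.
(a_0, a_1, …) = (1, 0, 2, 2, 0, 2)

Repeated division by 5 gives the digits low-to-high: 6551 = 1 + 2·5^2 + 2·5^3 + 2·5^5. Digit sequence: (1, 0, 2, 2, 0, 2).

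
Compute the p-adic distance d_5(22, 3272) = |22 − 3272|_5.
d_5(22, 3272) = 1/125

Step 1 — x − y = 22 − 3272 = -3250. Step 2 — v_5(-3250) = 3 (factor: -3250 = −(5^3 · 26); the sign does not affect v_p). Step 3 — |x − y|_5 = 5^{-3} = 1/125.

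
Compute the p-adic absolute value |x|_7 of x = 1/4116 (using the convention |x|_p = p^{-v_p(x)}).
|1/4116|_7 = 343

Step 1 — compute v_7(x) by factoring powers of 7 out of the numerator and denominator: v_7(1/4116) = -3. Step 2 — apply |x|_p = p^{-v_p(x)} = 7^{3} = 343.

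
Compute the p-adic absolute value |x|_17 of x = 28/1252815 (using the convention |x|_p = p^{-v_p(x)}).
|28/1252815|_17 = 83521

Step 1 — compute v_17(x) by factoring powers of 17 out of the numerator and denominator: v_17(28/1252815) = -4. Step 2 — apply |x|_p = p^{-v_p(x)} = 17^{4} = 83521.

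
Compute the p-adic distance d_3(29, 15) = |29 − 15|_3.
d_3(29, 15) = 1

Step 1 — x − y = 29 − 15 = 14. Step 2 — v_3(14) = 0 (factor: 14 = (3^0 · 14); the sign does not affect v_p). Step 3 — |x − y|_3 = 3^{0} = 1.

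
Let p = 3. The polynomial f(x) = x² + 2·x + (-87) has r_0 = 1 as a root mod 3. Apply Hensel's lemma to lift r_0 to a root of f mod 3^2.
r_1 = 4 (mod 9)

Hensel: r_{i+1} = r_i − f(r_i)·(f′(r_i))^{-1} mod 3^{i+2}, f′(x) = 2x + 2. Iterate:
  r_0 = 1 (mod 3)
  r_1 = 4 (mod 9)
Final: r = 4 satisfies f(r) ≡ 0 mod 3^2.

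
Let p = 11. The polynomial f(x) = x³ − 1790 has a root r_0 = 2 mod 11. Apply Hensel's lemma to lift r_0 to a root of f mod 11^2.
r_1 = 90 (mod 121)

Hensel: r_{i+1} = r_i − f(r_i)/f′(r_i) mod 11^{i+2}, where f′(x) = 3x². Iterate:
  r_0 = 2 (mod 11)
  r_1 = 90 (mod 121)
Final: r = 90 with f(r) ≡ 0 mod 11^2.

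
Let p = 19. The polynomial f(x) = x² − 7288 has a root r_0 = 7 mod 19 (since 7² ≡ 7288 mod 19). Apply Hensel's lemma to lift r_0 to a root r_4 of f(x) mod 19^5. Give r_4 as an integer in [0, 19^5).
r_4 = 2301306 (mod 2476099)

Hensel's recurrence: r_{i+1} = r_i − f(r_i)·(f′(r_i))^{-1} mod 19^{i+2}, with f′(x) = 2x. Iterate:
  r_0 = 7 (mod 19)
  r_1 = 292 (mod 361)
  r_2 = 3541 (mod 6859)
  r_3 = 85849 (mod 130321)
  r_4 = 2301306 (mod 2476099)
Final: r_4 = 2301306, and one checks f(r_4) ≡ 0 mod 19^5.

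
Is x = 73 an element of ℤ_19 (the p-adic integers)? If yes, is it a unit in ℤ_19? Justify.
x ∈ ℤ_19^× (unit); v_19(x) = 0

ℤ_19 = {x ∈ ℚ_19 : v_19(x) ≥ 0} and ℤ_19^× = {x ∈ ℤ_19 : v_19(x) = 0}. Here v_19(73) = v_19(num) − v_19(den) = 0; compare against these criteria.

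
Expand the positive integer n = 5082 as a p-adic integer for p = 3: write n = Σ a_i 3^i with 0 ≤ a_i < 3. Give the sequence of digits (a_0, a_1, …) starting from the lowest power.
(a_0, a_1, …) = (0, 2, 0, 2, 2, 2, 0, 2)

Repeated division by 3 gives the digits low-to-high: 5082 = 2·3^1 + 2·3^3 + 2·3^4 + 2·3^5 + 2·3^7. Digit sequence: (0, 2, 0, 2, 2, 2, 0, 2).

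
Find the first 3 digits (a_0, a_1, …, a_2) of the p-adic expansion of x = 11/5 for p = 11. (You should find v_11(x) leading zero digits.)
(a_0, …, a_2) = (0, 9, 8)

v_11(11/5) = 1, so a_0 = ... = a_0 = 0. Factor out: x = 11^1 · u with u = 1/5 a unit in ℤ_11. Expand u iteratively via a_{v+i} = u_i mod 11, u_{i+1} = (u_i − a_{v+i})/11:
  u_0 = 1/5;  a_1 = 9;  u_1 = (u_0 − 9)/11 = -4/5
  u_1 = -4/5;  a_2 = 8;  u_2 = (u_1 − 8)/11 = -4/5
Digits: (0, 9, 8).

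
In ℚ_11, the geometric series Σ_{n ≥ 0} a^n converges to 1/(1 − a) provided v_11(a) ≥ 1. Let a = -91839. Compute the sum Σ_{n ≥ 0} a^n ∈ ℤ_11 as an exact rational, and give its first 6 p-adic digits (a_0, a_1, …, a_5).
Σ a^n = 1/(1 − a) = 1/91840;  first 6 digits = (1, 0, 0, 8, 4, 10)

v_11(a) = 3 ≥ 1, so the series converges in ℤ_11 to 1/(1 − a) = 1/(1 − (-91839)) = 1/91840. Expand this rational in ℤ_11: compute digits iteratively via d_i = x_i mod 11, x_{i+1} = (x_i − d_i)/11. The first 6 digits are (1, 0, 0, 8, 4, 10).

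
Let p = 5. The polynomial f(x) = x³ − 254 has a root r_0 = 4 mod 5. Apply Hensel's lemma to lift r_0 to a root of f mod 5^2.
r_1 = 9 (mod 25)

Hensel: r_{i+1} = r_i − f(r_i)/f′(r_i) mod 5^{i+2}, where f′(x) = 3x². Iterate:
  r_0 = 4 (mod 5)
  r_1 = 9 (mod 25)
Final: r = 9 with f(r) ≡ 0 mod 5^2.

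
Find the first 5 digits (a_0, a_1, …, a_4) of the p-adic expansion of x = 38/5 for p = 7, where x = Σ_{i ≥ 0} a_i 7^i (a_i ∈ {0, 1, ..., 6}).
(a_0, …, a_4) = (2, 5, 5, 2, 1)

v_7(38/5) = 0 (numerator and denominator both coprime to 7), so x ∈ ℤ_7^×. Compute digits iteratively via a_i = x_i mod 7, x_{i+1} = (x_i − a_i)/7, with x_0 = x:
  x_0 = 38/5;  a_0 = 2;  x_1 = (x_0 − 2)/7 = 4/5
  x_1 = 4/5;  a_1 = 5;  x_2 = (x_1 − 5)/7 = -3/5
  x_2 = -3/5;  a_2 = 5;  x_3 = (x_2 − 5)/7 = -4/5
  x_3 = -4/5;  a_3 = 2;  x_4 = (x_3 − 2)/7 = -2/5
  x_4 = -2/5;  a_4 = 1;  x_5 = (x_4 − 1)/7 = -1/5
Digits: (2, 5, 5, 2, 1).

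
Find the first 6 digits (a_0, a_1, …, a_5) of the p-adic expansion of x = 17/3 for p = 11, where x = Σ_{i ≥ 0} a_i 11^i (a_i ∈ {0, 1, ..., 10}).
(a_0, …, a_5) = (2, 4, 7, 3, 7, 3)

v_11(17/3) = 0 (numerator and denominator both coprime to 11), so x ∈ ℤ_11^×. Compute digits iteratively via a_i = x_i mod 11, x_{i+1} = (x_i − a_i)/11, with x_0 = x:
  x_0 = 17/3;  a_0 = 2;  x_1 = (x_0 − 2)/11 = 1/3
  x_1 = 1/3;  a_1 = 4;  x_2 = (x_1 − 4)/11 = -1/3
  x_2 = -1/3;  a_2 = 7;  x_3 = (x_2 − 7)/11 = -2/3
  x_3 = -2/3;  a_3 = 3;  x_4 = (x_3 − 3)/11 = -1/3
  x_4 = -1/3;  a_4 = 7;  x_5 = (x_4 − 7)/11 = -2/3
  x_5 = -2/3;  a_5 = 3;  x_6 = (x_5 − 3)/11 = -1/3
Digits: (2, 4, 7, 3, 7, 3).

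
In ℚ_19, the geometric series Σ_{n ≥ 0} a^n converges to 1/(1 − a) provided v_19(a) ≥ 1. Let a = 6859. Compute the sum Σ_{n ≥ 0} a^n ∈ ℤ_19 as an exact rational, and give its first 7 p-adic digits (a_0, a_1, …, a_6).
Σ a^n = 1/(1 − a) = -1/6858;  first 7 digits = (1, 0, 0, 1, 0, 0, 1)

v_19(a) = 3 ≥ 1, so the series converges in ℤ_19 to 1/(1 − a) = 1/(1 − 6859) = -1/6858. Expand this rational in ℤ_19: compute digits iteratively via d_i = x_i mod 19, x_{i+1} = (x_i − d_i)/19. The first 7 digits are (1, 0, 0, 1, 0, 0, 1).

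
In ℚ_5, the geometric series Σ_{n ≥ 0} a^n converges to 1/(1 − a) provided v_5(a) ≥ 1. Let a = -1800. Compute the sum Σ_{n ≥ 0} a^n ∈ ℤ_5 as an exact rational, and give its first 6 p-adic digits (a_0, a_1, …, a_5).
Σ a^n = 1/(1 − a) = 1/1801;  first 6 digits = (1, 0, 3, 0, 1, 1)

v_5(a) = 2 ≥ 1, so the series converges in ℤ_5 to 1/(1 − a) = 1/(1 − (-1800)) = 1/1801. Expand this rational in ℤ_5: compute digits iteratively via d_i = x_i mod 5, x_{i+1} = (x_i − d_i)/5. The first 6 digits are (1, 0, 3, 0, 1, 1).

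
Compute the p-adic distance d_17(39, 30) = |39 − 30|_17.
d_17(39, 30) = 1

Step 1 — x − y = 39 − 30 = 9. Step 2 — v_17(9) = 0 (factor: 9 = (17^0 · 9); the sign does not affect v_p). Step 3 — |x − y|_17 = 17^{0} = 1.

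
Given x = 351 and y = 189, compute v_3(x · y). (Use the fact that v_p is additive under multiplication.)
v_3(66339) = 6

v_p(x) = 3 (factor: 351 = 3^3 · 13); v_p(y) = 3 (factor: 189 = 3^3 · 7). Additivity: v_p(xy) = v_p(x) + v_p(y) = 3 + 3 = 6. (Direct check: xy = 66339 = 3^6 · (91).)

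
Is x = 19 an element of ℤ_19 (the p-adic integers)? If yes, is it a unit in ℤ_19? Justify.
x ∈ ℤ_19 but not a unit; v_19(x) = 1 > 0

ℤ_19 = {x ∈ ℚ_19 : v_19(x) ≥ 0} and ℤ_19^× = {x ∈ ℤ_19 : v_19(x) = 0}. Here v_19(19) = v_19(num) − v_19(den) = 1; compare against these criteria.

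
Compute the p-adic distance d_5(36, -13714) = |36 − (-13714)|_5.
d_5(36, -13714) = 1/625

Step 1 — x − y = 36 − (-13714) = 13750. Step 2 — v_5(13750) = 4 (factor: 13750 = (5^4 · 22); the sign does not affect v_p). Step 3 — |x − y|_5 = 5^{-4} = 1/625.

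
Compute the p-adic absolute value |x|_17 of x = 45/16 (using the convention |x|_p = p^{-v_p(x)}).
|45/16|_17 = 1

Step 1 — compute v_17(x) by factoring powers of 17 out of the numerator and denominator: v_17(45/16) = 0. Step 2 — apply |x|_p = p^{-v_p(x)} = 17^{0} = 1.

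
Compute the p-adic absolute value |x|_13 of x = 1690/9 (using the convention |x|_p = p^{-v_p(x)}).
|1690/9|_13 = 1/169

Step 1 — compute v_13(x) by factoring powers of 13 out of the numerator and denominator: v_13(1690/9) = 2. Step 2 — apply |x|_p = p^{-v_p(x)} = 13^{-2} = 1/169.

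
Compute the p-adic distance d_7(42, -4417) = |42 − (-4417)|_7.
d_7(42, -4417) = 1/343

Step 1 — x − y = 42 − (-4417) = 4459. Step 2 — v_7(4459) = 3 (factor: 4459 = (7^3 · 13); the sign does not affect v_p). Step 3 — |x − y|_7 = 7^{-3} = 1/343.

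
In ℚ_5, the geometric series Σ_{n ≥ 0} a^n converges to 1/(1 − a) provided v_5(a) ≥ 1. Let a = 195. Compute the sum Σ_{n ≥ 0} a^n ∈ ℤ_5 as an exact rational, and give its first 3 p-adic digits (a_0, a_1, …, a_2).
Σ a^n = 1/(1 − a) = -1/194;  first 3 digits = (1, 4, 3)

v_5(a) = 1 ≥ 1, so the series converges in ℤ_5 to 1/(1 − a) = 1/(1 − 195) = -1/194. Expand this rational in ℤ_5: compute digits iteratively via d_i = x_i mod 5, x_{i+1} = (x_i − d_i)/5. The first 3 digits are (1, 4, 3).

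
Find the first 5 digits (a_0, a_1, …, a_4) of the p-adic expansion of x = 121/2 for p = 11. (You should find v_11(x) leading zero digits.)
(a_0, …, a_4) = (0, 0, 6, 5, 5)

v_11(121/2) = 2, so a_0 = ... = a_1 = 0. Factor out: x = 11^2 · u with u = 1/2 a unit in ℤ_11. Expand u iteratively via a_{v+i} = u_i mod 11, u_{i+1} = (u_i − a_{v+i})/11:
  u_0 = 1/2;  a_2 = 6;  u_1 = (u_0 − 6)/11 = -1/2
  u_1 = -1/2;  a_3 = 5;  u_2 = (u_1 − 5)/11 = -1/2
  u_2 = -1/2;  a_4 = 5;  u_3 = (u_2 − 5)/11 = -1/2
Digits: (0, 0, 6, 5, 5).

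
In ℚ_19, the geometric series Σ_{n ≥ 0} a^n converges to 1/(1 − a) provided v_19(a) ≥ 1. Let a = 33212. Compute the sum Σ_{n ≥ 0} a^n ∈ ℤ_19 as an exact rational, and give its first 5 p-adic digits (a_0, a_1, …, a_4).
Σ a^n = 1/(1 − a) = -1/33211;  first 5 digits = (1, 0, 16, 4, 9)

v_19(a) = 2 ≥ 1, so the series converges in ℤ_19 to 1/(1 − a) = 1/(1 − 33212) = -1/33211. Expand this rational in ℤ_19: compute digits iteratively via d_i = x_i mod 19, x_{i+1} = (x_i − d_i)/19. The first 5 digits are (1, 0, 16, 4, 9).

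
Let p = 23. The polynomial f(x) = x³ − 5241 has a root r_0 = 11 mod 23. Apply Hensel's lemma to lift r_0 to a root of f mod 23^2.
r_1 = 287 (mod 529)

Hensel: r_{i+1} = r_i − f(r_i)/f′(r_i) mod 23^{i+2}, where f′(x) = 3x². Iterate:
  r_0 = 11 (mod 23)
  r_1 = 287 (mod 529)
Final: r = 287 with f(r) ≡ 0 mod 23^2.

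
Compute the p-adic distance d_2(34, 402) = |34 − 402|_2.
d_2(34, 402) = 1/16

Step 1 — x − y = 34 − 402 = -368. Step 2 — v_2(-368) = 4 (factor: -368 = −(2^4 · 23); the sign does not affect v_p). Step 3 — |x − y|_2 = 2^{-4} = 1/16.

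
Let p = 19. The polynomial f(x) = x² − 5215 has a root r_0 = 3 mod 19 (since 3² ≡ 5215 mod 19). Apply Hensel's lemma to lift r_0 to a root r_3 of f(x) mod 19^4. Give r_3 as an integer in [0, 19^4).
r_3 = 112540 (mod 130321)

Hensel's recurrence: r_{i+1} = r_i − f(r_i)·(f′(r_i))^{-1} mod 19^{i+2}, with f′(x) = 2x. Iterate:
  r_0 = 3 (mod 19)
  r_1 = 269 (mod 361)
  r_2 = 2796 (mod 6859)
  r_3 = 112540 (mod 130321)
Final: r_3 = 112540, and one checks f(r_3) ≡ 0 mod 19^4.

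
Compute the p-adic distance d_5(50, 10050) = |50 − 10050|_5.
d_5(50, 10050) = 1/625

Step 1 — x − y = 50 − 10050 = -10000. Step 2 — v_5(-10000) = 4 (factor: -10000 = −(5^4 · 16); the sign does not affect v_p). Step 3 — |x − y|_5 = 5^{-4} = 1/625.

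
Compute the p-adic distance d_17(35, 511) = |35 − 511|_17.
d_17(35, 511) = 1/17

Step 1 — x − y = 35 − 511 = -476. Step 2 — v_17(-476) = 1 (factor: -476 = −(17^1 · 28); the sign does not affect v_p). Step 3 — |x − y|_17 = 17^{-1} = 1/17.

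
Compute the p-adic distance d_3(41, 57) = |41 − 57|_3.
d_3(41, 57) = 1

Step 1 — x − y = 41 − 57 = -16. Step 2 — v_3(-16) = 0 (factor: -16 = −(3^0 · 16); the sign does not affect v_p). Step 3 — |x − y|_3 = 3^{0} = 1.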